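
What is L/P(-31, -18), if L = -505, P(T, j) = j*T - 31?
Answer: -505/527 ≈ -0.95825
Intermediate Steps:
P(T, j) = -31 + T*j (P(T, j) = T*j - 31 = -31 + T*j)
L/P(-31, -18) = -505/(-31 - 31*(-18)) = -505/(-31 + 558) = -505/527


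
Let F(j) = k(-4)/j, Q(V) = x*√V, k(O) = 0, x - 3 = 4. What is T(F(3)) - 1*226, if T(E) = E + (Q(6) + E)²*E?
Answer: -226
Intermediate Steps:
x = 7 (x = 3 + 4 = 7)
Q(V) = 7*√V
F(j) = 0 (F(j) = 0/j = 0)
T(E) = E + E*(E + 7*√6)² (T(E) = E + (7*√6 + E)²*E = E + (E + 7*√6)²*E = E + E*(E + 7*√6)²)
T(F(3)) - 1*226 = 0*(1 + (0 + 7*√6)²) - 1*226 = 0*(1 + (7*√6)²) - 226 = 0*(1 + 294) - 226 = 0*295 - 226 = 0 - 226 = -226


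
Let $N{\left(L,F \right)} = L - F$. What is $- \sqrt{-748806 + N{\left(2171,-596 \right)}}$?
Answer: $- i \sqrt{746039} \approx - 863.74 i$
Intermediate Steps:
$- \sqrt{-748806 + N{\left(2171,-596 \right)}} = - \sqrt{-748806 + \left(2171 - -596\right)} = - \sqrt{-748806 + \left(2171 + 596\right)} = - \sqrt{-748806 + 2767} = - \sqrt{-746039} = - i \sqrt{746039}$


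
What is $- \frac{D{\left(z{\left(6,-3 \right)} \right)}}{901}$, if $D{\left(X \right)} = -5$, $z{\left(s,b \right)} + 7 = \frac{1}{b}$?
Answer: $\frac{5}{901} \approx 0.0055494$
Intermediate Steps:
$z{\left(s,b \right)} = -7 + \frac{1}{b}$
$- \frac{D{\left(z{\left(6,-3 \right)} \right)}}{901} = - \frac{-5}{901} = \left(-1\right) \left(- \frac{5}{901}\right) = \frac{5}{901}$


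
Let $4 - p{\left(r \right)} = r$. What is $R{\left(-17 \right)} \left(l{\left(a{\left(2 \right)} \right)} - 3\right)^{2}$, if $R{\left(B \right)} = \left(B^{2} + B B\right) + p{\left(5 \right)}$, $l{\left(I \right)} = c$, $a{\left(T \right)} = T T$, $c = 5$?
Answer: $2308$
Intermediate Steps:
$p{\left(r \right)} = 4 - r$
$a{\left(T \right)} = T^{2}$
$l{\left(I \right)} = 5$
$R{\left(B \right)} = -1 + 2 B^{2}$ ($R{\left(B \right)} = \left(B^{2} + B B\right) + \left(4 - 5\right) = \left(B^{2} + B^{2}\right) + \left(4 - 5\right) = 2 B^{2} - 1 = -1 + 2 B^{2}$)
$R{\left(-17 \right)} \left(l{\left(a{\left(2 \right)} \right)} - 3\right)^{2} = \left(-1 + 2 \left(-17\right)^{2}\right) \left(5 - 3\right)^{2} = \left(-1 + 2 \cdot 289\right) 2^{2} = \left(-1 + 578\right) 4 = 577 \cdot 4 = 2308$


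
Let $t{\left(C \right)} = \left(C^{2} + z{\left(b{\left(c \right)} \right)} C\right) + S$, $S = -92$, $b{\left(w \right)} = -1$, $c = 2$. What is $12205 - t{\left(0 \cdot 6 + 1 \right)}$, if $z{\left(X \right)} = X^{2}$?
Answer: $12295$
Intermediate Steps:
$t{\left(C \right)} = -92 + C + C^{2}$ ($t{\left(C \right)} = \left(C^{2} + \left(-1\right)^{2} C\right) - 92 = \left(C^{2} + 1 C\right) - 92 = \left(C^{2} + C\right) - 92 = \left(C + C^{2}\right) - 92 = -92 + C + C^{2}$)
$12205 - t{\left(0 \cdot 6 + 1 \right)} = 12205 - \left(-92 + \left(0 \cdot 6 + 1\right) + \left(0 \cdot 6 + 1\right)^{2}\right) = 12205 - \left(-92 + \left(0 + 1\right) + \left(0 + 1\right)^{2}\right) = 12205 - \left(-92 + 1 + 1^{2}\right) = 12205 - \left(-92 + 1 + 1\right) = 12205 - -90 = 12205 + 90 = 12295$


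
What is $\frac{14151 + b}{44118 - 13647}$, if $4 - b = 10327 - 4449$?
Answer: $\frac{2759}{10157} \approx 0.27164$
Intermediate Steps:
$b = -5874$ ($b = 4 - \left(10327 - 4449\right) = 4 - 5878 = -5874$)
$\frac{14151 + b}{44118 - 13647} = \frac{14151 - 5874}{44118 - 13647} = \frac{8277}{30471} = 8277 \cdot \frac{1}{30471} = \frac{2759}{10157}$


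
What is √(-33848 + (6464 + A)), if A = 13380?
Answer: 6*I*√389 ≈ 118.34*I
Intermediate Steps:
√(-33848 + (6464 + A)) = √(-33848 + (6464 + 13380)) = √(-33848 + 19844) = √(-14004) = 6*I*√389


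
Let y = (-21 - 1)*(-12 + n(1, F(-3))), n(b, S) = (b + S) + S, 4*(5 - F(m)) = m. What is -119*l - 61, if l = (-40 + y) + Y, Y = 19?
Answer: 3747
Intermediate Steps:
F(m) = 5 - m/4
n(b, S) = b + 2*S (n(b, S) = (S + b) + S = b + 2*S)
y = -11 (y = (-21 - 1)*(-12 + (1 + 2*(5 - ¼*(-3)))) = -22*(-12 + (1 + 2*(5 + ¾))) = -22*(-12 + (1 + 2*(23/4))) = -22*(-12 + (1 + 23/2)) = -22*(-12 + 25/2) = -22*½ = -11)
l = -32 (l = (-40 - 11) + 19 = -51 + 19 = -32)
-119*l - 61 = -119*(-32) - 61 = 3808 - 61 = 3747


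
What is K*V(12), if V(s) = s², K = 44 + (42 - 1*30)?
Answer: 8064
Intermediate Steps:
K = 56 (K = 44 + (42 - 30) = 44 + 12 = 56)
K*V(12) = 56*12² = 56*144 = 8064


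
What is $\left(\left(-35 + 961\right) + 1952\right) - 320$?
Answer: $2558$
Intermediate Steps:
$\left(\left(-35 + 961\right) + 1952\right) - 320 = \left(926 + 1952\right) - 320 = 2878 - 320 = 2558$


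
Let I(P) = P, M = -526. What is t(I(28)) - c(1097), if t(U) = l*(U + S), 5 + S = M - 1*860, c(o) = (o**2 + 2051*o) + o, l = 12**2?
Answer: -3650725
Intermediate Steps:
l = 144
c(o) = o**2 + 2052*o
S = -1391 (S = -5 + (-526 - 1*860) = -5 + (-526 - 860) = -5 - 1386 = -1391)
t(U) = -200304 + 144*U (t(U) = 144*(U - 1391) = 144*(-1391 + U) = -200304 + 144*U)
t(I(28)) - c(1097) = (-200304 + 144*28) - 1097*(2052 + 1097) = (-200304 + 4032) - 1097*3149 = -196272 - 1*3454453 = -196272 - 3454453 = -3650725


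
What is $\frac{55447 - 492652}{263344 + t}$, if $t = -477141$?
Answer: $\frac{437205}{213797} \approx 2.045$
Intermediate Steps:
$\frac{55447 - 492652}{263344 + t} = \frac{55447 - 492652}{263344 - 477141} = - \frac{437205}{-213797} = \left(-437205\right) \left(- \frac{1}{213797}\right) = \frac{437205}{213797}$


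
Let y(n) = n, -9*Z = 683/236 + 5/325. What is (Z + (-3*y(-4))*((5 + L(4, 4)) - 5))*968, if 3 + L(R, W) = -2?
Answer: -223936878/3835 ≈ -58393.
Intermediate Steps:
L(R, W) = -5 (L(R, W) = -3 - 2 = -5)
Z = -4959/15340 (Z = -(683/236 + 5/325)/9 = -(683*(1/236) + 5*(1/325))/9 = -(683/236 + 1/65)/9 = -⅑*44631/15340 = -4959/15340 ≈ -0.32327)
(Z + (-3*y(-4))*((5 + L(4, 4)) - 5))*968 = (-4959/15340 + (-3*(-4))*((5 - 5) - 5))*968 = (-4959/15340 + 12*(0 - 5))*968 = (-4959/15340 + 12*(-5))*968 = (-4959/15340 - 60)*968 = -925359/15340*968 = -223936878/3835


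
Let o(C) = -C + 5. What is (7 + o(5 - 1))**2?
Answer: 64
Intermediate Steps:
o(C) = 5 - C
(7 + o(5 - 1))**2 = (7 + (5 - (5 - 1)))**2 = (7 + (5 - 1*4))**2 = (7 + (5 - 4))**2 = (7 + 1)**2 = 8**2 = 64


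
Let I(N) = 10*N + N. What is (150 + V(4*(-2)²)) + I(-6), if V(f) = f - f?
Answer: 84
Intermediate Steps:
I(N) = 11*N
V(f) = 0
(150 + V(4*(-2)²)) + I(-6) = (150 + 0) + 11*(-6) = 150 - 66 = 84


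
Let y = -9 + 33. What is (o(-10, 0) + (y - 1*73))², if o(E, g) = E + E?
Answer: 4761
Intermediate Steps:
y = 24
o(E, g) = 2*E
(o(-10, 0) + (y - 1*73))² = (2*(-10) + (24 - 1*73))² = (-20 + (24 - 73))² = (-20 - 49)² = (-69)² = 4761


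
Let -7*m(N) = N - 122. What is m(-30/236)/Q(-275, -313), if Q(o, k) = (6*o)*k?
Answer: 14411/426587700 ≈ 3.3782e-5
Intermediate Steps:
m(N) = 122/7 - N/7 (m(N) = -(N - 122)/7 = -(-122 + N)/7 = 122/7 - N/7)
Q(o, k) = 6*k*o
m(-30/236)/Q(-275, -313) = (122/7 - (-30)/(7*236))/((6*(-313)*(-275))) = (122/7 - (-30)/(7*236))/516450 = (122/7 - 1/7*(-15/118))*(1/516450) = (122/7 + 15/826)*(1/516450) = (14411/826)*(1/516450) = 14411/426587700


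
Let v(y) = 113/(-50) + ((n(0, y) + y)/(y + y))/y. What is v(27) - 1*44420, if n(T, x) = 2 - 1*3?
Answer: -1619190727/36450 ≈ -44422.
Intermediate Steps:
n(T, x) = -1 (n(T, x) = 2 - 3 = -1)
v(y) = -113/50 + (-1 + y)/(2*y²) (v(y) = 113/(-50) + ((-1 + y)/(y + y))/y = 113*(-1/50) + ((-1 + y)/((2*y)))/y = -113/50 + ((-1 + y)*(1/(2*y)))/y = -113/50 + ((-1 + y)/(2*y))/y = -113/50 + (-1 + y)/(2*y²))
v(27) - 1*44420 = (1/50)*(-25 - 113*27² + 25*27)/27² - 1*44420 = (1/50)*(1/729)*(-25 - 113*729 + 675) - 44420 = (1/50)*(1/729)*(-25 - 82377 + 675) - 44420 = (1/50)*(1/729)*(-81727) - 44420 = -81727/36450 - 44420 = -1619190727/36450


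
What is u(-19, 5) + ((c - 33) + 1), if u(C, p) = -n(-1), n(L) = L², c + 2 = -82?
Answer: -117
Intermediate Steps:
c = -84 (c = -2 - 82 = -84)
u(C, p) = -1 (u(C, p) = -1*(-1)² = -1*1 = -1)
u(-19, 5) + ((c - 33) + 1) = -1 + ((-84 - 33) + 1) = -1 + (-117 + 1) = -1 - 116 = -117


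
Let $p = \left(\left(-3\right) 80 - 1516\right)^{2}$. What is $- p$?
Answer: $-3083536$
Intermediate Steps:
$p = 3083536$ ($p = \left(-240 - 1516\right)^{2} = \left(-1756\right)^{2} = 3083536$)
$- p = \left(-1\right) 3083536 = -3083536$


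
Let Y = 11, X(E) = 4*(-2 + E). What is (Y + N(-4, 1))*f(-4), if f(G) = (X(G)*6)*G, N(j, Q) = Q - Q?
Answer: 6336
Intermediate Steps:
X(E) = -8 + 4*E
N(j, Q) = 0
f(G) = G*(-48 + 24*G) (f(G) = ((-8 + 4*G)*6)*G = (-48 + 24*G)*G = G*(-48 + 24*G))
(Y + N(-4, 1))*f(-4) = (11 + 0)*(24*(-4)*(-2 - 4)) = 11*(24*(-4)*(-6)) = 11*576 = 6336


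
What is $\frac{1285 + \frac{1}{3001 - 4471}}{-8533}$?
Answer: $- \frac{1888949}{12543510} \approx -0.15059$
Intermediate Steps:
$\frac{1285 + \frac{1}{3001 - 4471}}{-8533} = \left(1285 + \frac{1}{-1470}\right) \left(- \frac{1}{8533}\right) = \left(1285 - \frac{1}{1470}\right) \left(- \frac{1}{8533}\right) = \frac{1888949}{1470} \left(- \frac{1}{8533}\right) = - \frac{1888949}{12543510}$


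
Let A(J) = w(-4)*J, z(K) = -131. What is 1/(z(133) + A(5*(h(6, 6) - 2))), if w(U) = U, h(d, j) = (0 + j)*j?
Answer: -1/811 ≈ -0.0012330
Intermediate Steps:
h(d, j) = j**2 (h(d, j) = j*j = j**2)
A(J) = -4*J
1/(z(133) + A(5*(h(6, 6) - 2))) = 1/(-131 - 20*(6**2 - 2)) = 1/(-131 - 20*(36 - 2)) = 1/(-131 - 20*34) = 1/(-131 - 4*170) = 1/(-131 - 680) = 1/(-811) = -1/811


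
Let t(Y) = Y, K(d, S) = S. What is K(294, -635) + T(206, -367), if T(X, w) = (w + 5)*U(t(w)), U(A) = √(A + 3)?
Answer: -635 - 724*I*√91 ≈ -635.0 - 6906.5*I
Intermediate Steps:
U(A) = √(3 + A)
T(X, w) = √(3 + w)*(5 + w) (T(X, w) = (w + 5)*√(3 + w) = (5 + w)*√(3 + w) = √(3 + w)*(5 + w))
K(294, -635) + T(206, -367) = -635 + √(3 - 367)*(5 - 367) = -635 + √(-364)*(-362) = -635 + (2*I*√91)*(-362) = -635 - 724*I*√91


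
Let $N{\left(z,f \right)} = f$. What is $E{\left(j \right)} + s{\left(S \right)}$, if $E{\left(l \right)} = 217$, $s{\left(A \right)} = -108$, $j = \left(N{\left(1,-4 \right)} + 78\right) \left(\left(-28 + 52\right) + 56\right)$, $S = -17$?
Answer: $109$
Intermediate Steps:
$j = 5920$ ($j = \left(-4 + 78\right) \left(\left(-28 + 52\right) + 56\right) = 74 \left(24 + 56\right) = 74 \cdot 80 = 5920$)
$E{\left(j \right)} + s{\left(S \right)} = 217 - 108 = 109$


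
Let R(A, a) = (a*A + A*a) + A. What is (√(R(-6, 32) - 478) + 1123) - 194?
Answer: 929 + 2*I*√217 ≈ 929.0 + 29.462*I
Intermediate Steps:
R(A, a) = A + 2*A*a (R(A, a) = (A*a + A*a) + A = 2*A*a + A = A + 2*A*a)
(√(R(-6, 32) - 478) + 1123) - 194 = (√(-6*(1 + 2*32) - 478) + 1123) - 194 = (√(-6*(1 + 64) - 478) + 1123) - 194 = (√(-6*65 - 478) + 1123) - 194 = (√(-390 - 478) + 1123) - 194 = (√(-868) + 1123) - 194 = (2*I*√217 + 1123) - 194 = (1123 + 2*I*√217) - 194 = 929 + 2*I*√217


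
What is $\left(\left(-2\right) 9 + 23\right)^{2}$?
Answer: $25$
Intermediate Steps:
$\left(\left(-2\right) 9 + 23\right)^{2} = \left(-18 + 23\right)^{2} = 5^{2} = 25$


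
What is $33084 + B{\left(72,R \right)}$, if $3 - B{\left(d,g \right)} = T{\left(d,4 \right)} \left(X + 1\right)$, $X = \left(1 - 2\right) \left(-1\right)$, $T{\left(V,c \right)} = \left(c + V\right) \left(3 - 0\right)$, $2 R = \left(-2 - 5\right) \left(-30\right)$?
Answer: $32631$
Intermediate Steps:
$R = 105$ ($R = \frac{\left(-2 - 5\right) \left(-30\right)}{2} = \frac{\left(-7\right) \left(-30\right)}{2} = \frac{1}{2} \cdot 210 = 105$)
$T{\left(V,c \right)} = 3 V + 3 c$ ($T{\left(V,c \right)} = \left(V + c\right) \left(3 + 0\right) = \left(V + c\right) 3 = 3 V + 3 c$)
$X = 1$ ($X = \left(-1\right) \left(-1\right) = 1$)
$B{\left(d,g \right)} = -21 - 6 d$ ($B{\left(d,g \right)} = 3 - \left(3 d + 3 \cdot 4\right) \left(1 + 1\right) = 3 - \left(3 d + 12\right) 2 = 3 - \left(12 + 3 d\right) 2 = 3 - \left(24 + 6 d\right) = -21 - 6 d$)
$33084 + B{\left(72,R \right)} = 33084 - 453 = 32631$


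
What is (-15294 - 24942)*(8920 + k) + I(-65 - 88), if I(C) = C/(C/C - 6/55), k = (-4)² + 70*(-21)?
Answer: -14719705239/49 ≈ -3.0040e+8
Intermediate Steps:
k = -1454 (k = 16 - 1470 = -1454)
I(C) = 55*C/49 (I(C) = C/(1 - 6*1/55) = C/(1 - 6/55) = C/(49/55) = C*(55/49) = 55*C/49)
(-15294 - 24942)*(8920 + k) + I(-65 - 88) = (-15294 - 24942)*(8920 - 1454) + 55*(-65 - 88)/49 = -40236*7466 + (55/49)*(-153) = -300401976 - 8415/49 = -14719705239/49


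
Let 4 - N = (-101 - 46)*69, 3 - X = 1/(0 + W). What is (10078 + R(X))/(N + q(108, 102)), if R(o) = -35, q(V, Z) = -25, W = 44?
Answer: 10043/10122 ≈ 0.99220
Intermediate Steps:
X = 131/44 (X = 3 - 1/(0 + 44) = 3 - 1/44 = 131/44 ≈ 2.9773)
N = 10147 (N = 4 - (-101 - 46)*69 = 4 - (-147)*69 = 4 - 1*(-10143) = 4 + 10143 = 10147)
(10078 + R(X))/(N + q(108, 102)) = (10078 - 35)/(10147 - 25) = 10043/10122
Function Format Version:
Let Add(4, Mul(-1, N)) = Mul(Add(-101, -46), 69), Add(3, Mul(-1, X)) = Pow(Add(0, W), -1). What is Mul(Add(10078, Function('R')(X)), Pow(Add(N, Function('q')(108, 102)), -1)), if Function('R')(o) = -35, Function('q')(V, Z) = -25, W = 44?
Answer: Rational(10043, 10122) ≈ 0.99220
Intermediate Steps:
X = Rational(131, 44) (X = Add(3, Mul(-1, Pow(Add(0, 44), -1))) = Add(3, Mul(-1, Pow(44, -1))) = Add(3, Mul(-1, Rational(1, 44))) = Add(3, Rational(-1, 44)) = Rational(131, 44) ≈ 2.9773)
N = 10147 (N = Add(4, Mul(-1, Mul(Add(-101, -46), 69))) = Add(4, Mul(-1, Mul(-147, 69))) = Add(4, Mul(-1, -10143)) = Add(4, 10143) = 10147)
Mul(Add(10078, Function('R')(X)), Pow(Add(N, Function('q')(108, 102)), -1)) = Mul(Add(10078, -35), Pow(Add(10147, -25), -1)) = Mul(10043, Pow(10122, -1)) = Mul(10043, Rational(1, 10122)) = Rational(10043, 10122)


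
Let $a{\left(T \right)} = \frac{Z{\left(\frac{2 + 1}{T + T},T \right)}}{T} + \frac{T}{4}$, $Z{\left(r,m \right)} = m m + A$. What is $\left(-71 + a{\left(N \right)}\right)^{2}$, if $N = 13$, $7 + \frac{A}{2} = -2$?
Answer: $\frac{8520561}{2704} \approx 3151.1$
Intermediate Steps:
$A = -18$ ($A = -14 + 2 \left(-2\right) = -14 - 4 = -18$)
$Z{\left(r,m \right)} = -18 + m^{2}$ ($Z{\left(r,m \right)} = m m - 18 = m^{2} - 18 = -18 + m^{2}$)
$a{\left(T \right)} = \frac{T}{4} + \frac{-18 + T^{2}}{T}$ ($a{\left(T \right)} = \frac{-18 + T^{2}}{T} + \frac{T}{4} = \frac{T}{4} + \frac{-18 + T^{2}}{T}$)
$\left(-71 + a{\left(N \right)}\right)^{2} = \left(-71 + \left(- \frac{18}{13} + \frac{5}{4} \cdot 13\right)\right)^{2} = \left(-71 + \left(\left(-18\right) \frac{1}{13} + \frac{65}{4}\right)\right)^{2} = \left(-71 + \left(- \frac{18}{13} + \frac{65}{4}\right)\right)^{2} = \left(-71 + \frac{773}{52}\right)^{2} = \left(- \frac{2919}{52}\right)^{2} = \frac{8520561}{2704}$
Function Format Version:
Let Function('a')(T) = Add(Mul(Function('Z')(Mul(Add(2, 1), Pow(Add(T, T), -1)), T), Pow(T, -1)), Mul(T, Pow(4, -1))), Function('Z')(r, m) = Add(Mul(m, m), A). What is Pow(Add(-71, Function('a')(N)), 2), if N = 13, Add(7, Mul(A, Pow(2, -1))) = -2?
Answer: Rational(8520561, 2704) ≈ 3151.1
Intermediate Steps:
A = -18 (A = Add(-14, Mul(2, -2)) = Add(-14, -4) = -18)
Function('Z')(r, m) = Add(-18, Pow(m, 2)) (Function('Z')(r, m) = Add(Mul(m, m), -18) = Add(Pow(m, 2), -18) = Add(-18, Pow(m, 2)))
Function('a')(T) = Add(Mul(Rational(1, 4), T), Mul(Pow(T, -1), Add(-18, Pow(T, 2)))) (Function('a')(T) = Add(Mul(Add(-18, Pow(T, 2)), Pow(T, -1)), Mul(T, Pow(4, -1))) = Add(Mul(Pow(T, -1), Add(-18, Pow(T, 2))), Mul(T, Rational(1, 4))) = Add(Mul(Pow(T, -1), Add(-18, Pow(T, 2))), Mul(Rational(1, 4), T)) = Add(Mul(Rational(1, 4), T), Mul(Pow(T, -1), Add(-18, Pow(T, 2)))))
Pow(Add(-71, Function('a')(N)), 2) = Pow(Add(-71, Add(Mul(-18, Pow(13, -1)), Mul(Rational(5, 4), 13))), 2) = Pow(Add(-71, Add(Mul(-18, Rational(1, 13)), Rational(65, 4))), 2) = Pow(Add(-71, Add(Rational(-18, 13), Rational(65, 4))), 2) = Pow(Add(-71, Rational(773, 52)), 2) = Pow(Rational(-2919, 52), 2) = Rational(8520561, 2704)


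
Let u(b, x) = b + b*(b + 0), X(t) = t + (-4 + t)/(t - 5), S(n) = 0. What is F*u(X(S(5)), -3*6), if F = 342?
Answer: 12312/25 ≈ 492.48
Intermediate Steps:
X(t) = t + (-4 + t)/(-5 + t)
u(b, x) = b + b² (u(b, x) = b + b*b = b + b²)
F*u(X(S(5)), -3*6) = 342*(((-4 + 0² - 4*0)/(-5 + 0))*(1 + (-4 + 0² - 4*0)/(-5 + 0))) = 342*(((-4 + 0 + 0)/(-5))*(1 + (-4 + 0 + 0)/(-5))) = 342*((-⅕*(-4))*(1 - ⅕*(-4))) = 342*(4*(1 + ⅘)/5) = 342*((⅘)*(9/5)) = 342*(36/25) = 12312/25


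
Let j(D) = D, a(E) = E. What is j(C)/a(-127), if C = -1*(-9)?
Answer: -9/127 ≈ -0.070866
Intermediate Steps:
C = 9
j(C)/a(-127) = 9/(-127) = 9*(-1/127) = -9/127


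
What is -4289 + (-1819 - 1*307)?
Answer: -6415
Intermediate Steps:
-4289 + (-1819 - 1*307) = -4289 + (-1819 - 307) = -4289 - 2126 = -6415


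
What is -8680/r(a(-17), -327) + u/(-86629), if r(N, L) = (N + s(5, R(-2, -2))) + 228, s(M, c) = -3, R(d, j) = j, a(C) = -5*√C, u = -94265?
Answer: (-146146019*I + 94265*√17)/(86629*(√17 + 45*I)) ≈ -37.168 - 3.5052*I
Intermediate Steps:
r(N, L) = 225 + N (r(N, L) = (N - 3) + 228 = (-3 + N) + 228 = 225 + N)
-8680/r(a(-17), -327) + u/(-86629) = -8680/(225 - 5*I*√17) - 94265/(-86629) = -8680/(225 - 5*I*√17) - 94265*(-1/86629) = -8680/(225 - 5*I*√17) + 94265/86629 = 94265/86629 - 8680/(225 - 5*I*√17)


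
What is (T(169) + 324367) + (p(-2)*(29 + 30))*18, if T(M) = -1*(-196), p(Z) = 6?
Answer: 330935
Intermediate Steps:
T(M) = 196
(T(169) + 324367) + (p(-2)*(29 + 30))*18 = (196 + 324367) + (6*(29 + 30))*18 = 324563 + (6*59)*18 = 324563 + 354*18 = 324563 + 6372 = 330935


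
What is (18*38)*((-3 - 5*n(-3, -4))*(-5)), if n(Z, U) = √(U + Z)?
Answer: 10260 + 17100*I*√7 ≈ 10260.0 + 45242.0*I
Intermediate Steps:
(18*38)*((-3 - 5*n(-3, -4))*(-5)) = (18*38)*((-3 - 5*√(-4 - 3))*(-5)) = 684*((-3 - 5*I*√7)*(-5)) = 684*(15 + 25*I*√7) = 10260 + 17100*I*√7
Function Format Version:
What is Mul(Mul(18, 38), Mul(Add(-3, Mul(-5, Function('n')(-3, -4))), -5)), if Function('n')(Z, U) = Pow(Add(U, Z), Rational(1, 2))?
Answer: Add(10260, Mul(17100, I, Pow(7, Rational(1, 2)))) ≈ Add(10260., Mul(45242., I))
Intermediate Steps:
Mul(Mul(18, 38), Mul(Add(-3, Mul(-5, Function('n')(-3, -4))), -5)) = Mul(Mul(18, 38), Mul(Add(-3, Mul(-5, Pow(Add(-4, -3), Rational(1, 2)))), -5)) = Mul(684, Mul(Add(-3, Mul(-5, Pow(-7, Rational(1, 2)))), -5)) = Mul(684, Mul(Add(-3, Mul(-5, Mul(I, Pow(7, Rational(1, 2))))), -5)) = Mul(684, Mul(Add(-3, Mul(-5, I, Pow(7, Rational(1, 2)))), -5)) = Mul(684, Add(15, Mul(25, I, Pow(7, Rational(1, 2))))) = Add(10260, Mul(17100, I, Pow(7, Rational(1, 2))))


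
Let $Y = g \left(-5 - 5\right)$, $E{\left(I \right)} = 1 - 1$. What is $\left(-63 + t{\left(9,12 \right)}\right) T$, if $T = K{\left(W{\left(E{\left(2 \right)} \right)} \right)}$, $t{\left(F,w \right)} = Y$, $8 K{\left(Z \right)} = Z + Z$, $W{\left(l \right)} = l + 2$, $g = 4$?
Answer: $- \frac{103}{2} \approx -51.5$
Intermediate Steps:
$E{\left(I \right)} = 0$ ($E{\left(I \right)} = 1 - 1 = 0$)
$W{\left(l \right)} = 2 + l$
$Y = -40$ ($Y = 4 \left(-5 - 5\right) = 4 \left(-10\right) = -40$)
$K{\left(Z \right)} = \frac{Z}{4}$ ($K{\left(Z \right)} = \frac{Z + Z}{8} = \frac{2 Z}{8} = \frac{Z}{4}$)
$t{\left(F,w \right)} = -40$
$T = \frac{1}{2}$ ($T = \frac{2 + 0}{4} = \frac{1}{4} \cdot 2 = \frac{1}{2} \approx 0.5$)
$\left(-63 + t{\left(9,12 \right)}\right) T = \left(-63 - 40\right) \frac{1}{2} = \left(-103\right) \frac{1}{2} = - \frac{103}{2}$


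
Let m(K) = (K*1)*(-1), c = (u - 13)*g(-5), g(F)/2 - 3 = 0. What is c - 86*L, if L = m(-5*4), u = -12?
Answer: -1870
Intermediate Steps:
g(F) = 6 (g(F) = 6 + 2*0 = 6 + 0 = 6)
c = -150 (c = (-12 - 13)*6 = -25*6 = -150)
m(K) = -K (m(K) = K*(-1) = -K)
L = 20 (L = -(-5)*4 = -1*(-20) = 20)
c - 86*L = -150 - 86*20 = -150 - 1720 = -1870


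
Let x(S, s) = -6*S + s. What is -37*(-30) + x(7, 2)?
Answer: 1070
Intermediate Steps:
x(S, s) = s - 6*S
-37*(-30) + x(7, 2) = -37*(-30) + (2 - 6*7) = 1110 + (2 - 42) = 1110 - 40 = 1070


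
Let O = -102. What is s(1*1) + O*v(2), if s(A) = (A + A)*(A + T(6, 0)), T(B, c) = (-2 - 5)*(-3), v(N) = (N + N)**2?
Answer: -1588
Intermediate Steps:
v(N) = 4*N**2 (v(N) = (2*N)**2 = 4*N**2)
T(B, c) = 21 (T(B, c) = -7*(-3) = 21)
s(A) = 2*A*(21 + A) (s(A) = (A + A)*(A + 21) = (2*A)*(21 + A) = 2*A*(21 + A))
s(1*1) + O*v(2) = 2*(1*1)*(21 + 1*1) - 408*2**2 = 2*1*(21 + 1) - 408*4 = 2*1*22 - 102*16 = 44 - 1632 = -1588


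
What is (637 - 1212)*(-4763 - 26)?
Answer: 2753675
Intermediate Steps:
(637 - 1212)*(-4763 - 26) = -575*(-4789) = 2753675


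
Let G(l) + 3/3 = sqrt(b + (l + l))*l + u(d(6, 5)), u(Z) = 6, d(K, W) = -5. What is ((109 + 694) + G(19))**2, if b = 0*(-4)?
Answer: 666582 + 30704*sqrt(38) ≈ 8.5585e+5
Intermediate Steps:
b = 0
G(l) = 5 + sqrt(2)*l**(3/2) (G(l) = -1 + (sqrt(0 + (l + l))*l + 6) = -1 + (sqrt(0 + 2*l)*l + 6) = -1 + (sqrt(2*l)*l + 6) = -1 + ((sqrt(2)*sqrt(l))*l + 6) = -1 + (sqrt(2)*l**(3/2) + 6) = -1 + (6 + sqrt(2)*l**(3/2)) = 5 + sqrt(2)*l**(3/2))
((109 + 694) + G(19))**2 = ((109 + 694) + (5 + sqrt(2)*19**(3/2)))**2 = (803 + (5 + sqrt(2)*(19*sqrt(19))))**2 = (803 + (5 + 19*sqrt(38)))**2 = (808 + 19*sqrt(38))**2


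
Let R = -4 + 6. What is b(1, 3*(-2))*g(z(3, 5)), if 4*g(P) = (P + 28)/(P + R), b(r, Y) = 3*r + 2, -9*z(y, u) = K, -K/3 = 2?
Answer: 215/16 ≈ 13.438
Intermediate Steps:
R = 2
K = -6 (K = -3*2 = -6)
z(y, u) = ⅔ (z(y, u) = -⅑*(-6) = ⅔)
b(r, Y) = 2 + 3*r
g(P) = (28 + P)/(4*(2 + P)) (g(P) = ((P + 28)/(P + 2))/4 = ((28 + P)/(2 + P))/4 = (28 + P)/(4*(2 + P)))
b(1, 3*(-2))*g(z(3, 5)) = (2 + 3*1)*((28 + ⅔)/(4*(2 + ⅔))) = (2 + 3)*((¼)*(86/3)/(8/3)) = 5*((¼)*(3/8)*(86/3)) = 5*(43/16) = 215/16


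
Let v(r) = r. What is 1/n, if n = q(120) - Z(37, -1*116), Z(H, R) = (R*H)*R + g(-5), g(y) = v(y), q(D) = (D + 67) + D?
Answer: -1/497560 ≈ -2.0098e-6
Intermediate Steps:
q(D) = 67 + 2*D (q(D) = (67 + D) + D = 67 + 2*D)
g(y) = y
Z(H, R) = -5 + H*R² (Z(H, R) = (R*H)*R - 5 = (H*R)*R - 5 = H*R² - 5 = -5 + H*R²)
n = -497560 (n = (67 + 2*120) - (-5 + 37*(-1*116)²) = (67 + 240) - (-5 + 37*(-116)²) = 307 - (-5 + 37*13456) = 307 - (-5 + 497872) = 307 - 1*497867 = 307 - 497867 = -497560)
1/n = 1/(-497560) = -1/497560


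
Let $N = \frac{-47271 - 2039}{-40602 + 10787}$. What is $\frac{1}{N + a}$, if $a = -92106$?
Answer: $- \frac{5963}{549218216} \approx -1.0857 \cdot 10^{-5}$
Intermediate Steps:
$N = \frac{9862}{5963}$ ($N = - \frac{49310}{-29815} = \left(-49310\right) \left(- \frac{1}{29815}\right) = \frac{9862}{5963} \approx 1.6539$)
$\frac{1}{N + a} = \frac{1}{\frac{9862}{5963} - 92106} = \frac{1}{- \frac{549218216}{5963}} = - \frac{5963}{549218216}$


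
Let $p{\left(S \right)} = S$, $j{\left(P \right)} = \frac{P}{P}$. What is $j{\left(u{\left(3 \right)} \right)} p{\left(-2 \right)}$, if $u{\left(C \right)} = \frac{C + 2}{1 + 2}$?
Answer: $-2$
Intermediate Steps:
$u{\left(C \right)} = \frac{2}{3} + \frac{C}{3}$ ($u{\left(C \right)} = \frac{2 + C}{3} = \left(2 + C\right) \frac{1}{3} = \frac{2}{3} + \frac{C}{3}$)
$j{\left(P \right)} = 1$
$j{\left(u{\left(3 \right)} \right)} p{\left(-2 \right)} = 1 \left(-2\right) = -2$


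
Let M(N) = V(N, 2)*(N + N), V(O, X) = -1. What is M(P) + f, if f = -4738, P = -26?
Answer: -4686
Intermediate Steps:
M(N) = -2*N (M(N) = -(N + N) = -2*N)
M(P) + f = -2*(-26) - 4738 = 52 - 4738 = -4686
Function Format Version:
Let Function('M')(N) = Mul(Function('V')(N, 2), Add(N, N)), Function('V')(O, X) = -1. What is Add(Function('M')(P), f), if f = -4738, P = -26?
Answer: -4686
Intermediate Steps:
Function('M')(N) = Mul(-2, N) (Function('M')(N) = Mul(-1, Add(N, N)) = Mul(-1, Mul(2, N)) = Mul(-2, N))
Add(Function('M')(P), f) = Add(Mul(-2, -26), -4738) = Add(52, -4738) = -4686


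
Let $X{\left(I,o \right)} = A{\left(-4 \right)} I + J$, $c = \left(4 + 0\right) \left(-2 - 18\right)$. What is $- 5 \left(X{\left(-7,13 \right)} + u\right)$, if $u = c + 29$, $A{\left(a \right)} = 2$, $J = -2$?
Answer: $335$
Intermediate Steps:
$c = -80$ ($c = 4 \left(-20\right) = -80$)
$X{\left(I,o \right)} = -2 + 2 I$ ($X{\left(I,o \right)} = 2 I - 2 = -2 + 2 I$)
$u = -51$ ($u = -80 + 29 = -51$)
$- 5 \left(X{\left(-7,13 \right)} + u\right) = - 5 \left(\left(-2 + 2 \left(-7\right)\right) - 51\right) = - 5 \left(\left(-2 - 14\right) - 51\right) = - 5 \left(-16 - 51\right) = \left(-5\right) \left(-67\right) = 335$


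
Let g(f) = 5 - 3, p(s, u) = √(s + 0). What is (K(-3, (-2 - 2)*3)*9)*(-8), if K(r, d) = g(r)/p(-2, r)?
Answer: 72*I*√2 ≈ 101.82*I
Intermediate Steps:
p(s, u) = √s
g(f) = 2
K(r, d) = -I*√2 (K(r, d) = 2/(√(-2)) = 2/((I*√2)) = 2*(-I*√2/2) = -I*√2)
(K(-3, (-2 - 2)*3)*9)*(-8) = (-I*√2*9)*(-8) = -9*I*√2*(-8) = 72*I*√2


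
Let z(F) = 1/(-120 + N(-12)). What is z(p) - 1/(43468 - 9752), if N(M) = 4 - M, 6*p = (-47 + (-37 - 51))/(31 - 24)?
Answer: -8455/876616 ≈ -0.0096450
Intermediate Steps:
p = -45/14 (p = ((-47 + (-37 - 51))/(31 - 24))/6 = ((-47 - 88)/7)/6 = (-135*1/7)/6 = (1/6)*(-135/7) = -45/14 ≈ -3.2143)
z(F) = -1/104 (z(F) = 1/(-120 + (4 - 1*(-12))) = 1/(-120 + (4 + 12)) = 1/(-120 + 16) = 1/(-104) = -1/104)
z(p) - 1/(43468 - 9752) = -1/104 - 1/(43468 - 9752) = -1/104 - 1/33716 = -8455/876616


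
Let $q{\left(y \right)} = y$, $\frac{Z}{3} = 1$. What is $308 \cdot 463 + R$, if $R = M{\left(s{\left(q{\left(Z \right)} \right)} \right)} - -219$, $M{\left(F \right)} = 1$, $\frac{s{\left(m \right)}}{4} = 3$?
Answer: $142824$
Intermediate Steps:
$Z = 3$ ($Z = 3 \cdot 1 = 3$)
$s{\left(m \right)} = 12$ ($s{\left(m \right)} = 4 \cdot 3 = 12$)
$R = 220$ ($R = 1 - -219 = 1 + 219 = 220$)
$308 \cdot 463 + R = 308 \cdot 463 + 220 = 142604 + 220 = 142824$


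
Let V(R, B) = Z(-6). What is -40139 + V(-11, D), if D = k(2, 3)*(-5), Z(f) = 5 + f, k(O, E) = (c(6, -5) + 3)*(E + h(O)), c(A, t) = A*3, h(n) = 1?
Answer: -40140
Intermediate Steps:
c(A, t) = 3*A
k(O, E) = 21 + 21*E (k(O, E) = (3*6 + 3)*(E + 1) = (18 + 3)*(1 + E) = 21*(1 + E) = 21 + 21*E)
D = -420 (D = (21 + 21*3)*(-5) = (21 + 63)*(-5) = 84*(-5) = -420)
V(R, B) = -1 (V(R, B) = 5 - 6 = -1)
-40139 + V(-11, D) = -40139 - 1 = -40140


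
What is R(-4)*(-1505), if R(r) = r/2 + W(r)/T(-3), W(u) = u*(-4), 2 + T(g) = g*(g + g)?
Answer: 1505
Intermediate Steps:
T(g) = -2 + 2*g² (T(g) = -2 + g*(g + g) = -2 + g*(2*g) = -2 + 2*g²)
W(u) = -4*u
R(r) = r/4 (R(r) = r/2 + (-4*r)/(-2 + 2*(-3)²) = r*(½) + (-4*r)/(-2 + 2*9) = r/2 + (-4*r)/(-2 + 18) = r/2 - 4*r/16 = r/2 - 4*r*(1/16) = r/2 - r/4 = r/4)
R(-4)*(-1505) = ((¼)*(-4))*(-1505) = -1*(-1505) = 1505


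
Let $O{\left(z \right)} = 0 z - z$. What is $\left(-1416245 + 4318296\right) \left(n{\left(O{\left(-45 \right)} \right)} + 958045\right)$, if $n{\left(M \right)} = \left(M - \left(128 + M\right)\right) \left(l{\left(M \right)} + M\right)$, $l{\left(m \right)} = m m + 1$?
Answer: $2010996554807$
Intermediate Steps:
$l{\left(m \right)} = 1 + m^{2}$ ($l{\left(m \right)} = m^{2} + 1 = 1 + m^{2}$)
$O{\left(z \right)} = - z$ ($O{\left(z \right)} = 0 - z = - z$)
$n{\left(M \right)} = -128 - 128 M - 128 M^{2}$ ($n{\left(M \right)} = \left(M - \left(128 + M\right)\right) \left(\left(1 + M^{2}\right) + M\right) = - 128 \left(1 + M + M^{2}\right) = -128 - 128 M - 128 M^{2}$)
$\left(-1416245 + 4318296\right) \left(n{\left(O{\left(-45 \right)} \right)} + 958045\right) = \left(-1416245 + 4318296\right) \left(\left(-128 - 128 \left(\left(-1\right) \left(-45\right)\right) - 128 \left(\left(-1\right) \left(-45\right)\right)^{2}\right) + 958045\right) = 2902051 \left(\left(-128 - 5760 - 128 \cdot 45^{2}\right) + 958045\right) = 2902051 \left(\left(-128 - 5760 - 259200\right) + 958045\right) = 2902051 \left(-265088 + 958045\right) = 2902051 \cdot 692957 = 2010996554807$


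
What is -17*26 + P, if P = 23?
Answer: -419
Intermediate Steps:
-17*26 + P = -17*26 + 23 = -442 + 23 = -419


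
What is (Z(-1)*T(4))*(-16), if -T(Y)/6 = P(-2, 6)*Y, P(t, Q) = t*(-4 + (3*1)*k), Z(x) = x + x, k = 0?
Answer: -6144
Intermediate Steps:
Z(x) = 2*x
P(t, Q) = -4*t (P(t, Q) = t*(-4 + (3*1)*0) = t*(-4 + 3*0) = t*(-4 + 0) = t*(-4) = -4*t)
T(Y) = -48*Y (T(Y) = -6*(-4*(-2))*Y = -48*Y)
(Z(-1)*T(4))*(-16) = ((2*(-1))*(-48*4))*(-16) = -2*(-192)*(-16) = 384*(-16) = -6144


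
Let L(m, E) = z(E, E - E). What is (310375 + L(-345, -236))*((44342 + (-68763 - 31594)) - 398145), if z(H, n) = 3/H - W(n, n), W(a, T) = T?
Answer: -8316634349380/59 ≈ -1.4096e+11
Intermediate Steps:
z(H, n) = -n + 3/H (z(H, n) = 3/H - n = -n + 3/H)
L(m, E) = 3/E (L(m, E) = -(E - E) + 3/E = -1*0 + 3/E = 0 + 3/E = 3/E)
(310375 + L(-345, -236))*((44342 + (-68763 - 31594)) - 398145) = (310375 + 3/(-236))*((44342 + (-68763 - 31594)) - 398145) = (310375 + 3*(-1/236))*((44342 - 100357) - 398145) = (310375 - 3/236)*(-56015 - 398145) = (73248497/236)*(-454160) = -8316634349380/59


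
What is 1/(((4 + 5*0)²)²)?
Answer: 1/256 ≈ 0.0039063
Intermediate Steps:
1/(((4 + 5*0)²)²) = 1/(((4 + 0)²)²) = 1/((4²)²) = 1/(16²) = 1/256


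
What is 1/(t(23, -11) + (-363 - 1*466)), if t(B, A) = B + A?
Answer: -1/817 ≈ -0.0012240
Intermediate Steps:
t(B, A) = A + B
1/(t(23, -11) + (-363 - 1*466)) = 1/((-11 + 23) + (-363 - 1*466)) = 1/(12 + (-363 - 466)) = 1/(12 - 829) = 1/(-817) = -1/817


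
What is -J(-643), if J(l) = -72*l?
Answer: -46296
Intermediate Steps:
-J(-643) = -(-72)*(-643) = -1*46296 = -46296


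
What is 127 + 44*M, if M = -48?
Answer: -1985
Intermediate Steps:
127 + 44*M = 127 + 44*(-48) = 127 - 2112 = -1985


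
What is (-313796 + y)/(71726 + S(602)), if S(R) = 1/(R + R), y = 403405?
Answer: 107889236/86358105 ≈ 1.2493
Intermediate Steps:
S(R) = 1/(2*R)
(-313796 + y)/(71726 + S(602)) = (-313796 + 403405)/(71726 + (1/2)/602) = 89609/(71726 + (1/2)*(1/602)) = 89609/(71726 + 1/1204) = 89609/(86358105/1204) = 89609*(1204/86358105) = 107889236/86358105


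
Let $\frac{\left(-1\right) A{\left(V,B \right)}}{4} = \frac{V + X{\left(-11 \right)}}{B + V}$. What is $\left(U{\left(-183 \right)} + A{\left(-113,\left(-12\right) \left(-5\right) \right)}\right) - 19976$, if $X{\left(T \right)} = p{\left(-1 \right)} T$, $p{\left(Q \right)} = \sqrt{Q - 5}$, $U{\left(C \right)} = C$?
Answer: $- \frac{1068879}{53} - \frac{44 i \sqrt{6}}{53} \approx -20168.0 - 2.0335 i$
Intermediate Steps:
$p{\left(Q \right)} = \sqrt{-5 + Q}$
$X{\left(T \right)} = i T \sqrt{6}$ ($X{\left(T \right)} = \sqrt{-5 - 1} T = \sqrt{-6} T = i \sqrt{6} T = i T \sqrt{6}$)
$A{\left(V,B \right)} = - \frac{4 \left(V - 11 i \sqrt{6}\right)}{B + V}$ ($A{\left(V,B \right)} = - 4 \frac{V + i \left(-11\right) \sqrt{6}}{B + V} = - 4 \frac{V - 11 i \sqrt{6}}{B + V} = - \frac{4 \left(V - 11 i \sqrt{6}\right)}{B + V}$)
$\left(U{\left(-183 \right)} + A{\left(-113,\left(-12\right) \left(-5\right) \right)}\right) - 19976 = \left(-183 + \frac{4 \left(\left(-1\right) \left(-113\right) + 11 i \sqrt{6}\right)}{\left(-12\right) \left(-5\right) - 113}\right) - 19976 = \left(-183 + \frac{4 \left(113 + 11 i \sqrt{6}\right)}{60 - 113}\right) - 19976 = \left(-183 + \frac{4 \left(113 + 11 i \sqrt{6}\right)}{-53}\right) - 19976 = \left(-183 + 4 \left(- \frac{1}{53}\right) \left(113 + 11 i \sqrt{6}\right)\right) - 19976 = \left(-183 - \left(\frac{452}{53} + \frac{44 i \sqrt{6}}{53}\right)\right) - 19976 = \left(- \frac{10151}{53} - \frac{44 i \sqrt{6}}{53}\right) - 19976 = - \frac{1068879}{53} - \frac{44 i \sqrt{6}}{53}$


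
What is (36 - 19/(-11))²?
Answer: 172225/121 ≈ 1423.3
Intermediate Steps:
(36 - 19/(-11))² = (36 - 19*(-1/11))² = (36 + 19/11)² = (415/11)² = 172225/121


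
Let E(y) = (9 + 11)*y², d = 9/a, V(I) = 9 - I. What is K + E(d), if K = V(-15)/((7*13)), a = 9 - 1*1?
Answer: 37239/1456 ≈ 25.576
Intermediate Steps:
a = 8 (a = 9 - 1 = 8)
d = 9/8 ≈ 1.1250
E(y) = 20*y²
K = 24/91 (K = (9 - 1*(-15))/((7*13)) = (9 + 15)/91 = 24*(1/91) = 24/91 ≈ 0.26374)
K + E(d) = 24/91 + 20*(9/8)² = 24/91 + 20*(81/64) = 24/91 + 405/16 = 37239/1456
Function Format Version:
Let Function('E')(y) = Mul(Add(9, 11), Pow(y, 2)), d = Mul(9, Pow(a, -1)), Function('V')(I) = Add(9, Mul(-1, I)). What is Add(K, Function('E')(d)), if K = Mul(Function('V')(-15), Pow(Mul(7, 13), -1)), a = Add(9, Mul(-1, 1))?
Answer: Rational(37239, 1456) ≈ 25.576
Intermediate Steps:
a = 8 (a = Add(9, -1) = 8)
d = Rational(9, 8) (d = Mul(9, Pow(8, -1)) = Mul(9, Rational(1, 8)) = Rational(9, 8) ≈ 1.1250)
Function('E')(y) = Mul(20, Pow(y, 2))
K = Rational(24, 91) (K = Mul(Add(9, Mul(-1, -15)), Pow(Mul(7, 13), -1)) = Mul(Add(9, 15), Pow(91, -1)) = Mul(24, Rational(1, 91)) = Rational(24, 91) ≈ 0.26374)
Add(K, Function('E')(d)) = Add(Rational(24, 91), Mul(20, Pow(Rational(9, 8), 2))) = Add(Rational(24, 91), Mul(20, Rational(81, 64))) = Add(Rational(24, 91), Rational(405, 16)) = Rational(37239, 1456)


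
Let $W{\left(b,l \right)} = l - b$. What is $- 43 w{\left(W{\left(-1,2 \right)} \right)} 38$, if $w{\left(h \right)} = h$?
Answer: $-4902$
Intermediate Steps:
$- 43 w{\left(W{\left(-1,2 \right)} \right)} 38 = - 43 \left(2 - -1\right) 38 = - 43 \left(2 + 1\right) 38 = \left(-43\right) 3 \cdot 38 = \left(-129\right) 38 = -4902$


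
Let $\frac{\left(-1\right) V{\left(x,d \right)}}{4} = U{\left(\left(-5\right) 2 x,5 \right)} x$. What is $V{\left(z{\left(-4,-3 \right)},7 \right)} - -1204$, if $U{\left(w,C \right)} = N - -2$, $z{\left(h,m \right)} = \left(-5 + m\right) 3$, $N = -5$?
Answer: $916$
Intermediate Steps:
$z{\left(h,m \right)} = -15 + 3 m$
$U{\left(w,C \right)} = -3$ ($U{\left(w,C \right)} = -5 - -2 = -5 + 2 = -3$)
$V{\left(x,d \right)} = 12 x$ ($V{\left(x,d \right)} = - 4 \left(- 3 x\right) = 12 x$)
$V{\left(z{\left(-4,-3 \right)},7 \right)} - -1204 = 12 \left(-15 + 3 \left(-3\right)\right) - -1204 = 12 \left(-15 - 9\right) + 1204 = 12 \left(-24\right) + 1204 = -288 + 1204 = 916$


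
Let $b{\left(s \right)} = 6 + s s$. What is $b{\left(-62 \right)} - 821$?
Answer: $3029$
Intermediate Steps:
$b{\left(s \right)} = 6 + s^{2}$
$b{\left(-62 \right)} - 821 = \left(6 + \left(-62\right)^{2}\right) - 821 = \left(6 + 3844\right) - 821 = 3850 - 821 = 3029$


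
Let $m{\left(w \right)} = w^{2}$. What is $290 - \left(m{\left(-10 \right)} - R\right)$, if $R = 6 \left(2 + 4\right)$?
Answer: $226$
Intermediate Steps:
$R = 36$ ($R = 6 \cdot 6 = 36$)
$290 - \left(m{\left(-10 \right)} - R\right) = 290 - \left(\left(-10\right)^{2} - 36\right) = 290 - \left(100 - 36\right) = 290 - 64 = 226$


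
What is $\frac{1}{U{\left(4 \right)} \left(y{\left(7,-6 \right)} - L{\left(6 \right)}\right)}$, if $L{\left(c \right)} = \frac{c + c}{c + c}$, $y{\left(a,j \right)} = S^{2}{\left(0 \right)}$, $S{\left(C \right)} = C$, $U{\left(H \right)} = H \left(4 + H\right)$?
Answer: $- \frac{1}{32} \approx -0.03125$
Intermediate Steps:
$y{\left(a,j \right)} = 0$ ($y{\left(a,j \right)} = 0^{2} = 0$)
$L{\left(c \right)} = 1$ ($L{\left(c \right)} = \frac{2 c}{2 c} = 2 c \frac{1}{2 c} = 1$)
$\frac{1}{U{\left(4 \right)} \left(y{\left(7,-6 \right)} - L{\left(6 \right)}\right)} = \frac{1}{4 \left(4 + 4\right) \left(0 - 1\right)} = \frac{1}{4 \cdot 8 \left(0 - 1\right)} = \frac{1}{32 \left(-1\right)} = \frac{1}{-32} = - \frac{1}{32}$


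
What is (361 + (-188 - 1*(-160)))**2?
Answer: 110889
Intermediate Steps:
(361 + (-188 - 1*(-160)))**2 = (361 + (-188 + 160))**2 = (361 - 28)**2 = 333**2 = 110889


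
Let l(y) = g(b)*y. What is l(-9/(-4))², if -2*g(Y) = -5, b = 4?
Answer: 2025/64 ≈ 31.641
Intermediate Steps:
g(Y) = 5/2 (g(Y) = -½*(-5) = 5/2)
l(y) = 5*y/2
l(-9/(-4))² = (5*(-9/(-4))/2)² = (5*(-9*(-¼))/2)² = ((5/2)*(9/4))² = (45/8)² = 2025/64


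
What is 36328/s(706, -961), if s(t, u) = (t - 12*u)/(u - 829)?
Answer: -32513560/6119 ≈ -5313.5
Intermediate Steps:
s(t, u) = (t - 12*u)/(-829 + u)
36328/s(706, -961) = 36328/(((706 - 12*(-961))/(-829 - 961))) = 36328/(((706 + 11532)/(-1790))) = 36328/((-1/1790*12238)) = 36328/(-6119/895) = 36328*(-895/6119) = -32513560/6119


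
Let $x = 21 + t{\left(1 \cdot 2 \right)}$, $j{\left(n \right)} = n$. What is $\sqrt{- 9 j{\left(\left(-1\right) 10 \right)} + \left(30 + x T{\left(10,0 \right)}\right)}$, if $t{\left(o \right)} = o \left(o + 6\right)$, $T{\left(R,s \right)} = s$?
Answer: $2 \sqrt{30} \approx 10.954$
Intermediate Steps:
$t{\left(o \right)} = o \left(6 + o\right)$
$x = 37$ ($x = 21 + 1 \cdot 2 \left(6 + 1 \cdot 2\right) = 21 + 2 \left(6 + 2\right) = 21 + 2 \cdot 8 = 21 + 16 = 37$)
$\sqrt{- 9 j{\left(\left(-1\right) 10 \right)} + \left(30 + x T{\left(10,0 \right)}\right)} = \sqrt{- 9 \left(\left(-1\right) 10\right) + \left(30 + 37 \cdot 0\right)} = \sqrt{\left(-9\right) \left(-10\right) + \left(30 + 0\right)} = \sqrt{90 + 30} = \sqrt{120} = 2 \sqrt{30}$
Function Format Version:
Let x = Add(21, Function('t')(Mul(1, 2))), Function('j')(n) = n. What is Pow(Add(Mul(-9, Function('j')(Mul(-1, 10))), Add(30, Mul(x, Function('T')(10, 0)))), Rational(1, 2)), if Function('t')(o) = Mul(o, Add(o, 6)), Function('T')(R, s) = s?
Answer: Mul(2, Pow(30, Rational(1, 2))) ≈ 10.954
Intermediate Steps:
Function('t')(o) = Mul(o, Add(6, o))
x = 37 (x = Add(21, Mul(Mul(1, 2), Add(6, Mul(1, 2)))) = Add(21, Mul(2, Add(6, 2))) = Add(21, Mul(2, 8)) = Add(21, 16) = 37)
Pow(Add(Mul(-9, Function('j')(Mul(-1, 10))), Add(30, Mul(x, Function('T')(10, 0)))), Rational(1, 2)) = Pow(Add(Mul(-9, Mul(-1, 10)), Add(30, Mul(37, 0))), Rational(1, 2)) = Pow(Add(Mul(-9, -10), Add(30, 0)), Rational(1, 2)) = Pow(Add(90, 30), Rational(1, 2)) = Pow(120, Rational(1, 2)) = Mul(2, Pow(30, Rational(1, 2)))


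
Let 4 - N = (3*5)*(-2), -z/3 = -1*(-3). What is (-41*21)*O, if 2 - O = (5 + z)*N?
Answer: -118818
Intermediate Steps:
z = -9 (z = -(-3)*(-3) = -3*3 = -9)
N = 34 (N = 4 - 3*5*(-2) = 4 - 15*(-2) = 4 - 1*(-30) = 4 + 30 = 34)
O = 138 (O = 2 - (5 - 9)*34 = 2 - (-4)*34 = 2 - 1*(-136) = 2 + 136 = 138)
(-41*21)*O = -41*21*138 = -861*138 = -118818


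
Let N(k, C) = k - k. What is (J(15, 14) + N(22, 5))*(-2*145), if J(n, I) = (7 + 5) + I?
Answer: -7540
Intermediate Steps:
J(n, I) = 12 + I
N(k, C) = 0
(J(15, 14) + N(22, 5))*(-2*145) = ((12 + 14) + 0)*(-2*145) = (26 + 0)*(-290) = 26*(-290) = -7540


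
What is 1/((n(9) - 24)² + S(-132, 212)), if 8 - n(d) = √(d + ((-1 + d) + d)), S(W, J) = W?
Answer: -75/2062 + 8*√26/1031 ≈ 0.0031932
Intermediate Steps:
n(d) = 8 - √(-1 + 3*d) (n(d) = 8 - √(d + ((-1 + d) + d)) = 8 - √(d + (-1 + 2*d)) = 8 - √(-1 + 3*d))
1/((n(9) - 24)² + S(-132, 212)) = 1/(((8 - √(-1 + 3*9)) - 24)² - 132) = 1/(((8 - √(-1 + 27)) - 24)² - 132) = 1/(((8 - √26) - 24)² - 132) = 1/((-16 - √26)² - 132) = 1/(-132 + (-16 - √26)²)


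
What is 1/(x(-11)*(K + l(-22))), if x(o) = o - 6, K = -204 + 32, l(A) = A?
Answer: 1/3298 ≈ 0.00030321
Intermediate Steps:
K = -172
x(o) = -6 + o
1/(x(-11)*(K + l(-22))) = 1/((-6 - 11)*(-172 - 22)) = 1/(-17*(-194)) = 1/3298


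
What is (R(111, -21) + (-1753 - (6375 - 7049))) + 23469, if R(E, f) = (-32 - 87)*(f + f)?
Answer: 27388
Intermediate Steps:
R(E, f) = -238*f
(R(111, -21) + (-1753 - (6375 - 7049))) + 23469 = (-238*(-21) + (-1753 - (6375 - 7049))) + 23469 = (4998 + (-1753 - 1*(-674))) + 23469 = (4998 + (-1753 + 674)) + 23469 = (4998 - 1079) + 23469 = 3919 + 23469 = 27388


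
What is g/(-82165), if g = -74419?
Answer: 74419/82165 ≈ 0.90573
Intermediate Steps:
g/(-82165) = -74419/(-82165) = -74419*(-1/82165) = 74419/82165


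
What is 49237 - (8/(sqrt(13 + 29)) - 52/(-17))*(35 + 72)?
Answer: 831465/17 - 428*sqrt(42)/21 ≈ 48778.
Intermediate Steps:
49237 - (8/(sqrt(13 + 29)) - 52/(-17))*(35 + 72) = 49237 - (8/(sqrt(42)) - 52*(-1/17))*107 = 49237 - (8*(sqrt(42)/42) + 52/17)*107 = 49237 - (4*sqrt(42)/21 + 52/17)*107 = 49237 - (52/17 + 4*sqrt(42)/21)*107 = 49237 - (5564/17 + 428*sqrt(42)/21) = 49237 + (-5564/17 - 428*sqrt(42)/21) = 831465/17 - 428*sqrt(42)/21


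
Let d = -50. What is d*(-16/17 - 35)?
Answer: 30550/17 ≈ 1797.1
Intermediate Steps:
d*(-16/17 - 35) = -50*(-16/17 - 35) = -50*(-611/17) = 30550/17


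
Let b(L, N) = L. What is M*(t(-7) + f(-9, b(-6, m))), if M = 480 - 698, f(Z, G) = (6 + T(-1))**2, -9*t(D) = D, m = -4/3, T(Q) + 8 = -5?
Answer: -97664/9 ≈ -10852.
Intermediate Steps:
T(Q) = -13 (T(Q) = -8 - 5 = -13)
m = -4/3 (m = -4*1/3 = -4/3 ≈ -1.3333)
t(D) = -D/9
f(Z, G) = 49 (f(Z, G) = (6 - 13)**2 = (-7)**2 = 49)
M = -218
M*(t(-7) + f(-9, b(-6, m))) = -218*(-1/9*(-7) + 49) = -218*(7/9 + 49) = -218*448/9 = -97664/9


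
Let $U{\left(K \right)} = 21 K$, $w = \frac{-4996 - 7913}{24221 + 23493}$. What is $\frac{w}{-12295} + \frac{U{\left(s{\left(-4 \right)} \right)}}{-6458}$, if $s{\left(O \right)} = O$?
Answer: $\frac{24680715621}{1894272281270} \approx 0.013029$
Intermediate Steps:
$w = - \frac{12909}{47714} \approx -0.27055$
$\frac{w}{-12295} + \frac{U{\left(s{\left(-4 \right)} \right)}}{-6458} = - \frac{12909}{47714 \left(-12295\right)} + \frac{21 \left(-4\right)}{-6458} = \left(- \frac{12909}{47714}\right) \left(- \frac{1}{12295}\right) - - \frac{42}{3229} = \frac{12909}{586643630} + \frac{42}{3229} = \frac{24680715621}{1894272281270}$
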